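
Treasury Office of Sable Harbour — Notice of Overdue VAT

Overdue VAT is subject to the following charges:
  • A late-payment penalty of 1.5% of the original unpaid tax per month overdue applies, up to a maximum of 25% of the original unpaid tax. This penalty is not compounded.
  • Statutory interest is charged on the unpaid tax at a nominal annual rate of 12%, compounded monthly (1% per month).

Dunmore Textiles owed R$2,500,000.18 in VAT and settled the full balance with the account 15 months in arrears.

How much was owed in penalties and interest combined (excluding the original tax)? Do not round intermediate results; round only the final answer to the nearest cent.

Penalty: 15 × 1.5% × R$2,500,000.18 = R$562,500.04… (below the 25% cap of R$625,000.05…)
Interest: R$2,500,000.18 × ((1 + 0.01)^15 − 1) = R$2,500,000.18 × 0.1609690… = R$402,422.4174…
Penalties + interest = R$562,500.0405 + R$402,422.4174… = R$964,922.46

R$964,922.46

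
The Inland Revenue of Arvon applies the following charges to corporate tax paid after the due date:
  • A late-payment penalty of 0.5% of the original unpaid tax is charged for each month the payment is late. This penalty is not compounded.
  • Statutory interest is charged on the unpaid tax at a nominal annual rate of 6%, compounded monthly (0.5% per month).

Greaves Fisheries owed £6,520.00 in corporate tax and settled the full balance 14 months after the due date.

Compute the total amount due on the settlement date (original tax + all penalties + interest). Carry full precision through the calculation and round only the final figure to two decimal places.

£7,447.93

Late-payment penalty = 0.5% × £6,520.00 × 14 mo = £456.40
Interest: £6,520.00 × ((1 + 0.005)^14 − 1) = £6,520.00 × 0.0723211… = £471.5338…
Total = £6,520.00 + £456.4000 + £471.5338… = £7,447.93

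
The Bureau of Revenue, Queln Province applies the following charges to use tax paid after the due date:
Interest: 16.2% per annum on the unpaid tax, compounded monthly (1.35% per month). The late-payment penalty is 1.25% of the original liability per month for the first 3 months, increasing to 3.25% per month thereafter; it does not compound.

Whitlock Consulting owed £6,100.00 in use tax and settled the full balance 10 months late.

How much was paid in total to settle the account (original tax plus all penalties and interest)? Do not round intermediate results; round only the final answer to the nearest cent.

£8,591.87

Penalty, months 1–3: 3 × 1.25% × £6,100.00 = £228.75
Penalty, months 4–10: 7 × 3.25% × £6,100.00 = £1,387.75
Interest: £6,100.00 × ((1 + 0.0135)^10 − 1) = £6,100.00 × 0.1435036… = £875.3719…
Total = £6,100.00 + £1,616.5000 + £875.3719… = £8,591.87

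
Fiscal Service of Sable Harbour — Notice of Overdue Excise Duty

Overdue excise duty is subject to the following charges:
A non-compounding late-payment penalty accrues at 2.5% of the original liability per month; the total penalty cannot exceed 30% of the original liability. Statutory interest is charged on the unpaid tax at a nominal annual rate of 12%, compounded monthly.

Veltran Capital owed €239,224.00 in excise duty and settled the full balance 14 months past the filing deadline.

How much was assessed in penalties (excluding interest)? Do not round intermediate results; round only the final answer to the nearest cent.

Penalty (uncapped): 14 × 2.5% × €239,224.00 = €83,728.40; cap = 30% × €239,224.00 = €71,767.20 → penalty = €71,767.20

€71,767.20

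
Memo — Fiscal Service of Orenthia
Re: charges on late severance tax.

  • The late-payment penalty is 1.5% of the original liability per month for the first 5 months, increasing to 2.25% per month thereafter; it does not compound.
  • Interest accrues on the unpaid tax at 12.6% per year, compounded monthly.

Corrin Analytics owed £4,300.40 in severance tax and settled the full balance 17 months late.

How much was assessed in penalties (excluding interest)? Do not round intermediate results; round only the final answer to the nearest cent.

Penalty, months 1–5: 5 × 1.5% × £4,300.40 = £322.53
Penalty, months 6–17: 12 × 2.25% × £4,300.40 = £1,161.11…
Total penalty = £322.53 + £1,161.11… = £1,483.64

£1,483.64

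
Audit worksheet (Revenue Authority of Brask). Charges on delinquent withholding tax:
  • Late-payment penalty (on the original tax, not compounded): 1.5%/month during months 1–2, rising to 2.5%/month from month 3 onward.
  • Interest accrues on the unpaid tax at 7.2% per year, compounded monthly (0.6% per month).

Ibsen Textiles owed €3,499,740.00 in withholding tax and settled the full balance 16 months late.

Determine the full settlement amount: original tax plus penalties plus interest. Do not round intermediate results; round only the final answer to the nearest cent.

Penalty, months 1–2: 2 × 1.5% × €3,499,740.00 = €104,992.20
Penalty, months 3–16: 14 × 2.5% × €3,499,740.00 = €1,224,909.00
Interest: €3,499,740.00 × ((1 + 0.006)^16 − 1) = €3,499,740.00 × 0.1004434… = €351,525.6204…
Total = €3,499,740.00 + €1,329,901.2000 + €351,525.6204… = €5,181,166.82

€5,181,166.82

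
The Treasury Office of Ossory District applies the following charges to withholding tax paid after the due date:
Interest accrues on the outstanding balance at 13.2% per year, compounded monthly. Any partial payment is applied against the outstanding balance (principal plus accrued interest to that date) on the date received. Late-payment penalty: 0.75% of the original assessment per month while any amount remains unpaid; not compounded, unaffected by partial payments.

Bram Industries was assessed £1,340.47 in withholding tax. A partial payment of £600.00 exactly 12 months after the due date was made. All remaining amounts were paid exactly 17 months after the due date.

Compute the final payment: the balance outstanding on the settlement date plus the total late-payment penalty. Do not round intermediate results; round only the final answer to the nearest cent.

Monthly rate = 13.2% ÷ 12 = 1.1%
Balance at month 12: £1,340.4700 × (1 + 0.011)^12 = £1,528.5194…
After £600.00 payment: £1,528.5194… − £600.00 = £928.5194…
Balance at month 17: £928.5194… × (1 + 0.011)^5 = £980.7239…
Penalty: 17 × 0.75% × £1,340.47 = £170.91…
Final settlement = outstanding balance + penalty = £980.7239… + £170.91… = £1,151.63

£1,151.63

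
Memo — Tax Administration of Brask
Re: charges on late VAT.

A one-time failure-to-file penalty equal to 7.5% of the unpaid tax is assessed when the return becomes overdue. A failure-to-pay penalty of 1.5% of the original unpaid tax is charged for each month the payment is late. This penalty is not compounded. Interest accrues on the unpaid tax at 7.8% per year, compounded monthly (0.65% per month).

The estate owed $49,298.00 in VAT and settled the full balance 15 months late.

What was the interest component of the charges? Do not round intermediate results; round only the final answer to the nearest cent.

Interest: $49,298.00 × ((1 + 0.0065)^15 − 1) = $49,298.00 × 0.1020637… = $5,031.5351…

$5,031.54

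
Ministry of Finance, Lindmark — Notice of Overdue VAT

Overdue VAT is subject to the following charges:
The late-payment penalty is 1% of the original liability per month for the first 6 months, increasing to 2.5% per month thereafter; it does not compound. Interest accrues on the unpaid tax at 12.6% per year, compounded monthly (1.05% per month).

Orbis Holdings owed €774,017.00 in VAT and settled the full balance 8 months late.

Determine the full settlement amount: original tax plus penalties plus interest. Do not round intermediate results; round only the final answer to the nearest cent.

Penalty, months 1–6: 6 × 1% × €774,017.00 = €46,441.02
Penalty, months 7–8: 2 × 2.5% × €774,017.00 = €38,700.85
Interest: €774,017.00 × ((1 + 0.0105)^8 − 1) = €774,017.00 × 0.0871527… = €67,457.6598…
Total = €774,017.00 + €85,141.8700 + €67,457.6598… = €926,616.53

€926,616.53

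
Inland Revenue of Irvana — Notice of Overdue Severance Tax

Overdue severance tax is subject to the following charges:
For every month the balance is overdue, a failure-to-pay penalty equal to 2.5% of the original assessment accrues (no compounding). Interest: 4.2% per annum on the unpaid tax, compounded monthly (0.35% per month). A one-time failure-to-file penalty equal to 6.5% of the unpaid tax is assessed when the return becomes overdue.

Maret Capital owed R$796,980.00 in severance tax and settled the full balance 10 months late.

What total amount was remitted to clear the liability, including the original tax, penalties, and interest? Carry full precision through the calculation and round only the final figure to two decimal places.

Failure-to-file penalty: 6.5% × R$796,980.00 = R$51,803.70
Failure-to-pay penalty: 10 × 2.5% × R$796,980.00 = R$199,245.00
Interest: R$796,980.00 × ((1 + 0.0035)^10 − 1) = R$796,980.00 × 0.0355564… = R$28,337.7609…
Total = R$796,980.00 + R$251,048.7000 + R$28,337.7609… = R$1,076,366.46

R$1,076,366.46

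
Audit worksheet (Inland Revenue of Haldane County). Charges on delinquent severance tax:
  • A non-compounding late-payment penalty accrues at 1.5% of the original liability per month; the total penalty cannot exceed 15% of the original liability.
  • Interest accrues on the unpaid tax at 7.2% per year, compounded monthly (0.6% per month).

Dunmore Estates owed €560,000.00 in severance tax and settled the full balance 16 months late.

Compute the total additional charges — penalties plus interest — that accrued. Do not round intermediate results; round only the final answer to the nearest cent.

€140,248.28

Penalty (uncapped): 16 × 1.5% × €560,000.00 = €134,400.00; cap = 15% × €560,000.00 = €84,000.00 → penalty = €84,000.00
Interest: €560,000.00 × ((1 + 0.006)^16 − 1) = €560,000.00 × 0.1004434… = €56,248.2777…
Penalties + interest = €84,000.0000 + €56,248.2777… = €140,248.28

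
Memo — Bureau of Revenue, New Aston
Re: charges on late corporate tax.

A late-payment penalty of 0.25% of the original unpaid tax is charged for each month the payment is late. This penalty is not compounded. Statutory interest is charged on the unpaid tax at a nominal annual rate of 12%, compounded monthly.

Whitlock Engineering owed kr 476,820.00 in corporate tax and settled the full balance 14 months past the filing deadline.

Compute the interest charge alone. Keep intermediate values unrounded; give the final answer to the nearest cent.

kr 71,272.29

Interest (12%/yr ÷ 12 = 1%/month): kr 476,820.00 × ((1 + 0.01)^14 − 1) = kr 71,272.2944…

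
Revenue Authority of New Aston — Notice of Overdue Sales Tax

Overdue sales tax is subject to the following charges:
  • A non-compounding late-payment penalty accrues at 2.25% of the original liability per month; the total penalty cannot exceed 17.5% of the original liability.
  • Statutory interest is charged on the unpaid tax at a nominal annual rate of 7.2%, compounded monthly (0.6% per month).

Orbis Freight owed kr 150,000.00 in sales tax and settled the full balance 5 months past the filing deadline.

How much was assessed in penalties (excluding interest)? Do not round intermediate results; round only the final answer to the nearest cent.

kr 16,875.00

Penalty: 5 × 2.25% × kr 150,000.00 = kr 16,875.00 (below the 17.5% cap of kr 26,250.00)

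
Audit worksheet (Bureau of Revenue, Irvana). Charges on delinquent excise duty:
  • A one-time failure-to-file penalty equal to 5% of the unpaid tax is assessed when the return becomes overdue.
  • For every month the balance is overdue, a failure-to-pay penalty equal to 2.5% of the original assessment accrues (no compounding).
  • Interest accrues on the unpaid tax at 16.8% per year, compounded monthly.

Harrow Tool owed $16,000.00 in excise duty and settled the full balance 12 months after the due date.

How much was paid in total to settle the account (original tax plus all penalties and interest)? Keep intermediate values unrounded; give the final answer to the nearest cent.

$24,504.95

Failure-to-file penalty: 5% × $16,000.00 = $800.00
Failure-to-pay penalty = 2.5% × $16,000.00 × 12 mo = $4,800.00
Interest (16.8%/yr ÷ 12 = 1.4%/month): $16,000.00 × ((1 + 0.014)^12 − 1) = $2,904.9461…
Total = $16,000.00 + $5,600.0000 + $2,904.9461… = $24,504.95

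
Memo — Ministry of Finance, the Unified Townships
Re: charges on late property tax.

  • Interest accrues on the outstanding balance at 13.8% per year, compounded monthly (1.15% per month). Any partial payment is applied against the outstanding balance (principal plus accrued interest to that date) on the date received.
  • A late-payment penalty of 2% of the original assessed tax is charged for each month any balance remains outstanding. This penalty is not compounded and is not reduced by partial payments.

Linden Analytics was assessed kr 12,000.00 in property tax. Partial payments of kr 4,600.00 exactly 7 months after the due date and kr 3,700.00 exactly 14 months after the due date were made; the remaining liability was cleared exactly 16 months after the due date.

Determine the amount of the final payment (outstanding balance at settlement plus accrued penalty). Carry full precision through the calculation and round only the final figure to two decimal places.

Balance at month 7: kr 12,000.0000 × (1 + 0.0115)^7 = kr 12,999.9732…
After kr 4,600.00 payment: kr 12,999.9732… − kr 4,600.00 = kr 8,399.9732…
Balance at month 14: kr 8,399.9732… × (1 + 0.0115)^7 = kr 9,099.9521…
After kr 3,700.00 payment: kr 9,099.9521… − kr 3,700.00 = kr 5,399.9521…
Balance at month 16: kr 5,399.9521… × (1 + 0.0115)^2 = kr 5,524.8652…
Penalty: 16 × 2% × kr 12,000.00 = kr 3,840.00
Final settlement = outstanding balance + penalty = kr 5,524.8652… + kr 3,840.00 = kr 9,364.87

kr 9,364.87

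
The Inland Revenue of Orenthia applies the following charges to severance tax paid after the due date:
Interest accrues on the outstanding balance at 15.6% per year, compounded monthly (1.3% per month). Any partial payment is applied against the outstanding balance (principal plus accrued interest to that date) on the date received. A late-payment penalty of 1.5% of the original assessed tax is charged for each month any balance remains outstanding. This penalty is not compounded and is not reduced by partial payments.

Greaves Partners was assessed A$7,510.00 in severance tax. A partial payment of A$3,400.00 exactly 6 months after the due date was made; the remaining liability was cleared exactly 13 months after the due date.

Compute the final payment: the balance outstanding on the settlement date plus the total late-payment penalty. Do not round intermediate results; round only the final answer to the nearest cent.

A$6,625.78

Balance at month 6: A$7,510.0000 × (1 + 0.013)^6 = A$8,115.1511…
After A$3,400.00 payment: A$8,115.1511… − A$3,400.00 = A$4,715.1511…
Balance at month 13: A$4,715.1511… × (1 + 0.013)^7 = A$5,161.3312…
Penalty: 13 × 1.5% × A$7,510.00 = A$1,464.45
Final settlement = outstanding balance + penalty = A$5,161.3312… + A$1,464.45 = A$6,625.78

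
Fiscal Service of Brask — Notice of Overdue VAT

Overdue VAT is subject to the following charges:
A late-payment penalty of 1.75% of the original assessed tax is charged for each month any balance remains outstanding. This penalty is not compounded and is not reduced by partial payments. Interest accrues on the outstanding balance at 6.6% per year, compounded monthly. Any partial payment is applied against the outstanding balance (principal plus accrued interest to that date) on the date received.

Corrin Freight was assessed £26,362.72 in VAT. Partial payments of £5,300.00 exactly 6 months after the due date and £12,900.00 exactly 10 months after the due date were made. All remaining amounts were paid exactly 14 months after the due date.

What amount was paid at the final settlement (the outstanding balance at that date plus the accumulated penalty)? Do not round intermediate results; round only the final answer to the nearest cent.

£16,201.82

Monthly rate = 6.6% ÷ 12 = 0.55%
Balance at month 6: £26,362.7200 × (1 + 0.0055)^6 = £27,244.7399…
After £5,300.00 payment: £27,244.7399… − £5,300.00 = £21,944.7399…
Balance at month 10: £21,944.7399… × (1 + 0.0055)^4 = £22,431.5218…
After £12,900.00 payment: £22,431.5218… − £12,900.00 = £9,531.5218…
Balance at month 14: £9,531.5218… × (1 + 0.0055)^4 = £9,742.9516…
Penalty: 14 × 1.75% × £26,362.72 = £6,458.87…
Final settlement = outstanding balance + penalty = £9,742.9516… + £6,458.87… = £16,201.82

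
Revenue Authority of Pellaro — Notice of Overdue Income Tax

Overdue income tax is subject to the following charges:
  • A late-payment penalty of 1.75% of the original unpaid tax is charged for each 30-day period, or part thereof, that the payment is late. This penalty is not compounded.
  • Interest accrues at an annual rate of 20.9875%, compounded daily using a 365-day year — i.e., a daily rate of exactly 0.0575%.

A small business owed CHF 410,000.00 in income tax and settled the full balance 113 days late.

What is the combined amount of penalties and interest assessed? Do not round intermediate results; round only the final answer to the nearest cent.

Penalty periods: ⌈113/30⌉ = 4; penalty = 4 × 1.75% × CHF 410,000.00 = CHF 28,700.00
Interest: CHF 410,000.00 × ((1 + 0.000575)^113 − 1) = CHF 410,000.00 × 0.06711242… = CHF 27,516.0919…
Penalties + interest = CHF 28,700.0000 + CHF 27,516.0919… = CHF 56,216.09

CHF 56,216.09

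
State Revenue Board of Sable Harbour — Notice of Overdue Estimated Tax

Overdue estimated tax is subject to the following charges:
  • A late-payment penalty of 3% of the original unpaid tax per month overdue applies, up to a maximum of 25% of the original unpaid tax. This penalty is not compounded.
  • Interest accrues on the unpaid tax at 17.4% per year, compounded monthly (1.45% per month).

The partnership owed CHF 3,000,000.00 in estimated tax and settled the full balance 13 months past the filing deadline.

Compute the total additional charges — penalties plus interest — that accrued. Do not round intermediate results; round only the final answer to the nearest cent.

CHF 1,367,411.56

Penalty (uncapped): 13 × 3% × CHF 3,000,000.00 = CHF 1,170,000.00; cap = 25% × CHF 3,000,000.00 = CHF 750,000.00 → penalty = CHF 750,000.00
Interest: CHF 3,000,000.00 × ((1 + 0.0145)^13 − 1) = CHF 3,000,000.00 × 0.2058039… = CHF 617,411.5635…
Penalties + interest = CHF 750,000.0000 + CHF 617,411.5635… = CHF 1,367,411.56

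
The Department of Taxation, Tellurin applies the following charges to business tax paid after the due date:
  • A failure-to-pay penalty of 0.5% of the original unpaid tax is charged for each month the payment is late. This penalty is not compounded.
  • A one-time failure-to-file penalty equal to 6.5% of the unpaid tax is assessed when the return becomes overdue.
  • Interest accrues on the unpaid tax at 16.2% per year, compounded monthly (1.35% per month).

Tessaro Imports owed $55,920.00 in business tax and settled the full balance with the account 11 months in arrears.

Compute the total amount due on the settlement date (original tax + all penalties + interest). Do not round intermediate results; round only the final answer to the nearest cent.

$71,518.37

Failure-to-file penalty: 6.5% × $55,920.00 = $3,634.80
Failure-to-pay penalty: 11 × 0.5% × $55,920.00 = $3,075.60
Interest: $55,920.00 × ((1 + 0.0135)^11 − 1) = $55,920.00 × 0.1589409… = $8,887.9742…
Total = $55,920.00 + $6,710.4000 + $8,887.9742… = $71,518.37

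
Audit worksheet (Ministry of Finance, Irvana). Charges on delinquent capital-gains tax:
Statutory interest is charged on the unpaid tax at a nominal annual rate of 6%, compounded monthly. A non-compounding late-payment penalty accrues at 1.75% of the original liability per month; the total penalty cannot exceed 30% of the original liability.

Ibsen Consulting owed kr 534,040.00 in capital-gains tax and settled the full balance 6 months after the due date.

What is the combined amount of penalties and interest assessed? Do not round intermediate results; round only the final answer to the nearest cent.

Penalty: 6 × 1.75% × kr 534,040.00 = kr 56,074.20 (below the 30% cap of kr 160,212.00)
Interest (6%/yr ÷ 12 = 0.5%/month): kr 534,040.00 × ((1 + 0.005)^6 − 1) = kr 16,222.8051…
Penalties + interest = kr 56,074.2000 + kr 16,222.8051… = kr 72,297.01

kr 72,297.01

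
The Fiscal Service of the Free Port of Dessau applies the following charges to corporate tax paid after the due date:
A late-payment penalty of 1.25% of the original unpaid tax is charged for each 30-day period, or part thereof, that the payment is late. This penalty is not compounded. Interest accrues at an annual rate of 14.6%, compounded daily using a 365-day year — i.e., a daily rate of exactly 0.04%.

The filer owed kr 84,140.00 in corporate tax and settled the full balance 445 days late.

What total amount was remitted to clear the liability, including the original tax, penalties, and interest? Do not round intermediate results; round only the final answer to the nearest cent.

Penalty periods: ⌈445/30⌉ = 15; penalty = 15 × 1.25% × kr 84,140.00 = kr 15,776.25
Interest: kr 84,140.00 × ((1 + 0.0004)^445 − 1) = kr 84,140.00 × 0.19478280… = kr 16,389.0246…
Total = kr 84,140.00 + kr 15,776.2500 + kr 16,389.0246… = kr 116,305.27

kr 116,305.27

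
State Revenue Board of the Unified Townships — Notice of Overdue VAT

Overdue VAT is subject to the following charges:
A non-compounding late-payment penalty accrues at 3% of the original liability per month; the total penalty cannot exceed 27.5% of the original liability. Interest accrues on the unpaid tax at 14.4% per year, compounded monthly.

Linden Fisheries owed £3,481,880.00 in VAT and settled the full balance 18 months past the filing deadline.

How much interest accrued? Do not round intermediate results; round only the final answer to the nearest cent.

Interest (14.4%/yr ÷ 12 = 1.2%/month): £3,481,880.00 × ((1 + 0.012)^18 − 1) = £833,937.0313…

£833,937.03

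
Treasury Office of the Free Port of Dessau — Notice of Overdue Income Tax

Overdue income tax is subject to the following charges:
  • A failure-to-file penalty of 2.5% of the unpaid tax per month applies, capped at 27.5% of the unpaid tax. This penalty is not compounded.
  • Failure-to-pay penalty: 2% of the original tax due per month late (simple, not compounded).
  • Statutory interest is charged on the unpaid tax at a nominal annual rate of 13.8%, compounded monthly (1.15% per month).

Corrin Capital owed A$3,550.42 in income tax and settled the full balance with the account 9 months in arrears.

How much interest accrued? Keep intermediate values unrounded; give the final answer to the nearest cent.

A$384.83

Interest: A$3,550.42 × ((1 + 0.0115)^9 − 1) = A$3,550.42 × 0.1083910… = A$384.8335…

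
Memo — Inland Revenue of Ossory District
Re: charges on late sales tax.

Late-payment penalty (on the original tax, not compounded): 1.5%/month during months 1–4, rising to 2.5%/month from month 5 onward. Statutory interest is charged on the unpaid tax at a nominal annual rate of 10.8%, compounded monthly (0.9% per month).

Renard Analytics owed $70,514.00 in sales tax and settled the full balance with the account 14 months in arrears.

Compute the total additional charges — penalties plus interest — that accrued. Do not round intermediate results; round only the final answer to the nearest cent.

$31,283.05

Penalty, months 1–4: 4 × 1.5% × $70,514.00 = $4,230.84
Penalty, months 5–14: 10 × 2.5% × $70,514.00 = $17,628.50
Interest: $70,514.00 × ((1 + 0.009)^14 − 1) = $70,514.00 × 0.1336430… = $9,423.7056…
Penalties + interest = $21,859.3400 + $9,423.7056… = $31,283.05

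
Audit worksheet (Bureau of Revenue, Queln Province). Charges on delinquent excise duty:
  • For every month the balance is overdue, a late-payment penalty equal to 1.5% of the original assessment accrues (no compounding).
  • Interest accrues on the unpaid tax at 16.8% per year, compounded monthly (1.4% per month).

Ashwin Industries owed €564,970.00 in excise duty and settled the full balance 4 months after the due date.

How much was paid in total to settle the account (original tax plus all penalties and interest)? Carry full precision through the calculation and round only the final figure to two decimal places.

Late-payment penalty: 4 × 1.5% × €564,970.00 = €33,898.20
Interest: €564,970.00 × ((1 + 0.014)^4 − 1) = €564,970.00 × 0.0571870… = €32,308.9475…
Total = €564,970.00 + €33,898.2000 + €32,308.9475… = €631,177.15

€631,177.15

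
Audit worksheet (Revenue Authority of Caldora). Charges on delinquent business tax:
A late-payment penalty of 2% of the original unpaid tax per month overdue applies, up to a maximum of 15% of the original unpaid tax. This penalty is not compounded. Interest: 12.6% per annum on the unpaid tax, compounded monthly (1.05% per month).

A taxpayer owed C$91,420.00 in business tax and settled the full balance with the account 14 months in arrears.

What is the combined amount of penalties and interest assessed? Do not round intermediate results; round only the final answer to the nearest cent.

Penalty (uncapped): 14 × 2% × C$91,420.00 = C$25,597.60; cap = 15% × C$91,420.00 = C$13,713.00 → penalty = C$13,713.00
Interest: C$91,420.00 × ((1 + 0.0105)^14 − 1) = C$91,420.00 × 0.1574666… = C$14,395.5922…
Penalties + interest = C$13,713.0000 + C$14,395.5922… = C$28,108.59

C$28,108.59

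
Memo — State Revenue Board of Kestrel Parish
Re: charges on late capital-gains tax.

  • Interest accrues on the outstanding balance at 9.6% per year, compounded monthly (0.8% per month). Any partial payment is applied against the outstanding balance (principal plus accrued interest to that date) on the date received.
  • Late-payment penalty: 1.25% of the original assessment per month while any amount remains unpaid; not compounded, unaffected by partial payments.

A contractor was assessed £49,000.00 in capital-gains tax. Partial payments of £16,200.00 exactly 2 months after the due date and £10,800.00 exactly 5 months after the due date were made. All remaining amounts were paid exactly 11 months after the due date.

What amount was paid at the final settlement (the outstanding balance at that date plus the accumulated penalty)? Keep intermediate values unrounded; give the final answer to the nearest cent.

Balance at month 2: £49,000.0000 × (1 + 0.008)^2 = £49,787.1360
After £16,200.00 payment: £49,787.1360 − £16,200.00 = £33,587.1360
Balance at month 5: £33,587.1360 × (1 + 0.008)^3 = £34,399.6932…
After £10,800.00 payment: £34,399.6932… − £10,800.00 = £23,599.6932…
Balance at month 11: £23,599.6932… × (1 + 0.008)^6 = £24,755.3773…
Penalty: 11 × 1.25% × £49,000.00 = £6,737.50
Final settlement = outstanding balance + penalty = £24,755.3773… + £6,737.50 = £31,492.88

£31,492.88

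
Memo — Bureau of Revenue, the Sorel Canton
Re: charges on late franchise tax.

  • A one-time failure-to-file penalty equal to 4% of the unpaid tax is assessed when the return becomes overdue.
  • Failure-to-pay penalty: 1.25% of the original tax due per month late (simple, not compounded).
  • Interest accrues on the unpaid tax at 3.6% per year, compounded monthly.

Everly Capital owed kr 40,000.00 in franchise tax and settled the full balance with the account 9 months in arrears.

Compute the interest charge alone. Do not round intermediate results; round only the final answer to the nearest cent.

kr 1,093.05

Interest (3.6%/yr ÷ 12 = 0.3%/month): kr 40,000.00 × ((1 + 0.003)^9 − 1) = kr 1,093.0511…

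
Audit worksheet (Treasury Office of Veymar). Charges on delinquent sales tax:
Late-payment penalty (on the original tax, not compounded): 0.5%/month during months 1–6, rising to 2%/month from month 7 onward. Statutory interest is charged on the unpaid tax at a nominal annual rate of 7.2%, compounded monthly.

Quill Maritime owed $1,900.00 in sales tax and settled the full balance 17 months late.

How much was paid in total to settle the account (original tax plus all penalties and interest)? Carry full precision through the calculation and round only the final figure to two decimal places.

Penalty, months 1–6: 6 × 0.5% × $1,900.00 = $57.00
Penalty, months 7–17: 11 × 2% × $1,900.00 = $418.00
Interest (7.2%/yr ÷ 12 = 0.6%/month): $1,900.00 × ((1 + 0.006)^17 − 1) = $203.3874…
Total = $1,900.00 + $475.0000 + $203.3874… = $2,578.39

$2,578.39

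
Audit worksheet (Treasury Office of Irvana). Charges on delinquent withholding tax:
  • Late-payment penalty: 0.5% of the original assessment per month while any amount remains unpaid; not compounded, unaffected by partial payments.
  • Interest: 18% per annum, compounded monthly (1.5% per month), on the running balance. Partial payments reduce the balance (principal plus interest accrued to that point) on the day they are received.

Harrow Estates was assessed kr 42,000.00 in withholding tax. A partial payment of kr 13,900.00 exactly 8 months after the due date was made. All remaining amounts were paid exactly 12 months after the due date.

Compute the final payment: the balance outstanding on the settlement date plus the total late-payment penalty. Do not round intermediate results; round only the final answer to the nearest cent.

kr 37,983.01

Balance at month 8: kr 42,000.0000 × (1 + 0.015)^8 = kr 47,312.6886…
After kr 13,900.00 payment: kr 47,312.6886… − kr 13,900.00 = kr 33,412.6886…
Balance at month 12: kr 33,412.6886… × (1 + 0.015)^4 = kr 35,463.0098…
Penalty: 12 × 0.5% × kr 42,000.00 = kr 2,520.00
Final settlement = outstanding balance + penalty = kr 35,463.0098… + kr 2,520.00 = kr 37,983.01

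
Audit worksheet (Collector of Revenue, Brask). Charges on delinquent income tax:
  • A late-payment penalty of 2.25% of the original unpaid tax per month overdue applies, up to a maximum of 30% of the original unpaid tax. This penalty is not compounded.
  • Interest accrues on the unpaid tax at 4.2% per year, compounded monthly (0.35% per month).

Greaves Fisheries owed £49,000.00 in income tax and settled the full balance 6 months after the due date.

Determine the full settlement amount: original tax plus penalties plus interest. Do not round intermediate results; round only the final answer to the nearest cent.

Penalty: 6 × 2.25% × £49,000.00 = £6,615.00 (below the 30% cap of £14,700.00)
Interest: £49,000.00 × ((1 + 0.0035)^6 − 1) = £49,000.00 × 0.0211846… = £1,038.0459…
Total = £49,000.00 + £6,615.0000 + £1,038.0459… = £56,653.05

£56,653.05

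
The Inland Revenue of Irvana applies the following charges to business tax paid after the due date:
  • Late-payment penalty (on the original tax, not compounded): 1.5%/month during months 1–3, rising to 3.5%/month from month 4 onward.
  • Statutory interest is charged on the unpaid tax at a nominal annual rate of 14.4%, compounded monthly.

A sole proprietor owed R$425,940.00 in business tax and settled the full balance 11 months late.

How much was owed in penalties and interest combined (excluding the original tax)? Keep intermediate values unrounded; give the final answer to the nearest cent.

Penalty, months 1–3: 3 × 1.5% × R$425,940.00 = R$19,167.30
Penalty, months 4–11: 8 × 3.5% × R$425,940.00 = R$119,263.20
Interest (14.4%/yr ÷ 12 = 1.2%/month): R$425,940.00 × ((1 + 0.012)^11 − 1) = R$59,721.9330…
Penalties + interest = R$138,430.5000 + R$59,721.9330… = R$198,152.43

R$198,152.43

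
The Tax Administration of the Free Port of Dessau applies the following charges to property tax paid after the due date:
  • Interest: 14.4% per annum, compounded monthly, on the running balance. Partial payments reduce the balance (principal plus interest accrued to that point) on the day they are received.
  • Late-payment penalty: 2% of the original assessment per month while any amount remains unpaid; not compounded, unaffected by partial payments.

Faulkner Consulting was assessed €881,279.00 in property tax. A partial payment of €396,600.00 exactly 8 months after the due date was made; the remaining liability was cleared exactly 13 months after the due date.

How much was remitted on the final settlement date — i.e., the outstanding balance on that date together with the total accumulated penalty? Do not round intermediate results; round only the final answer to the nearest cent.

Monthly rate = 14.4% ÷ 12 = 1.2%
Balance at month 8: €881,279.0000 × (1 + 0.012)^8 = €969,521.6721…
After €396,600.00 payment: €969,521.6721… − €396,600.00 = €572,921.6721…
Balance at month 13: €572,921.6721… × (1 + 0.012)^5 = €608,131.9392…
Penalty: 13 × 2% × €881,279.00 = €229,132.54
Final settlement = outstanding balance + penalty = €608,131.9392… + €229,132.54 = €837,264.48

€837,264.48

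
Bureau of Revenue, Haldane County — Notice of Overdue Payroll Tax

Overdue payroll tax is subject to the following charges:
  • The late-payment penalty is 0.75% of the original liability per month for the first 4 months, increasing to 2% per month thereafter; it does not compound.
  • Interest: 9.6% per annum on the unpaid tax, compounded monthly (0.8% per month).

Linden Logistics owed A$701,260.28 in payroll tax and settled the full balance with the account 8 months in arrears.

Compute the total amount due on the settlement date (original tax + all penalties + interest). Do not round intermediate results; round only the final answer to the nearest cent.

Penalty, months 1–4: 4 × 0.75% × A$701,260.28 = A$21,037.81…
Penalty, months 5–8: 4 × 2% × A$701,260.28 = A$56,100.82…
Interest: A$701,260.28 × ((1 + 0.008)^8 − 1) = A$701,260.28 × 0.0658210… = A$46,157.6252…
Total = A$701,260.28 + A$77,138.6308 + A$46,157.6252… = A$824,556.54

A$824,556.54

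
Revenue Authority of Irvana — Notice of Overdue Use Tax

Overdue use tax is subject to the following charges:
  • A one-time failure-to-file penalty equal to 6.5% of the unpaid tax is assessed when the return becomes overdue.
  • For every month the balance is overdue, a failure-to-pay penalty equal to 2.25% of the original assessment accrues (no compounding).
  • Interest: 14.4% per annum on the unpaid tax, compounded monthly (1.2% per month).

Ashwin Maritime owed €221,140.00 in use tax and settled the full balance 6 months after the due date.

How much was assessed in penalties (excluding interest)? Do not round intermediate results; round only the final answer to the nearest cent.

€44,228.00

Failure-to-file penalty: 6.5% × €221,140.00 = €14,374.10
Failure-to-pay penalty: 6 × 2.25% × €221,140.00 = €29,853.90
Total penalty = €14,374.10 + €29,853.90 = €44,228.00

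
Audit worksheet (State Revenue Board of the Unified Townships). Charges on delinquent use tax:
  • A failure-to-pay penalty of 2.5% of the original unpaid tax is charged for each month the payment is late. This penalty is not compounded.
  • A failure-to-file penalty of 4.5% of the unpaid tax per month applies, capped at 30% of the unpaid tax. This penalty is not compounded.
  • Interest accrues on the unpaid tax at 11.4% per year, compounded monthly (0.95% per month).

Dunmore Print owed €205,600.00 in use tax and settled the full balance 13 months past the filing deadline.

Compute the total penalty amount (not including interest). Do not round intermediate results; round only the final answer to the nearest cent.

Failure-to-file: 13 × 4.5% × €205,600.00 = €120,276.00, capped at 30% × €205,600.00 = €61,680.00
Failure-to-pay penalty = 2.5% × €205,600.00 × 13 mo = €66,820.00
Total penalty = €61,680.00 + €66,820.00 = €128,500.00

€128,500.00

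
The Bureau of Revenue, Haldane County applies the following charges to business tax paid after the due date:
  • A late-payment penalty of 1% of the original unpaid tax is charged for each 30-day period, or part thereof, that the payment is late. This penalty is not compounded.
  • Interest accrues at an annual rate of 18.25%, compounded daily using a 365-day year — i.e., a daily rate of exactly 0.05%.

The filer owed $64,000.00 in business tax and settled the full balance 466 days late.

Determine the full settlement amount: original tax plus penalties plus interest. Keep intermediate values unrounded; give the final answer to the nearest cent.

Penalty periods: ⌈466/30⌉ = 16; penalty = 16 × 1% × $64,000.00 = $10,240.00
Interest: $64,000.00 × ((1 + 0.0005)^466 − 1) = $64,000.00 × 0.26230797… = $16,787.7102…
Total = $64,000.00 + $10,240.0000 + $16,787.7102… = $91,027.71

$91,027.71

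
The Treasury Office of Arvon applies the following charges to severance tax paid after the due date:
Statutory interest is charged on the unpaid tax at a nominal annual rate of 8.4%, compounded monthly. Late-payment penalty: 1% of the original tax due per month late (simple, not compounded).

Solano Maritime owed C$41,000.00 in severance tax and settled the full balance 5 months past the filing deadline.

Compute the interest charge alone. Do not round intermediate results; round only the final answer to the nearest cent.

C$1,455.23

Interest (8.4%/yr ÷ 12 = 0.7%/month): C$41,000.00 × ((1 + 0.007)^5 − 1) = C$1,455.2311…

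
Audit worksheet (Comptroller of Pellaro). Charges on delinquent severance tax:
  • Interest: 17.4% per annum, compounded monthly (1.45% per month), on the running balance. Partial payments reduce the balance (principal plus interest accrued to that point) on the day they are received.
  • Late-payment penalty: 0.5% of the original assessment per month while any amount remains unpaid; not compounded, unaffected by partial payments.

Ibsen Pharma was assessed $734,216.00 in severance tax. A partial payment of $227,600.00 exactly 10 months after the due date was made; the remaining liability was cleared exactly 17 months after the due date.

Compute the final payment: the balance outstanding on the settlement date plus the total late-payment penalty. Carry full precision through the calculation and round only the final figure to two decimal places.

$748,474.15

Balance at month 10: $734,216.0000 × (1 + 0.0145)^10 = $847,899.4589…
After $227,600.00 payment: $847,899.4589… − $227,600.00 = $620,299.4589…
Balance at month 17: $620,299.4589… × (1 + 0.0145)^7 = $686,065.7863…
Penalty: 17 × 0.5% × $734,216.00 = $62,408.36
Final settlement = outstanding balance + penalty = $686,065.7863… + $62,408.36 = $748,474.15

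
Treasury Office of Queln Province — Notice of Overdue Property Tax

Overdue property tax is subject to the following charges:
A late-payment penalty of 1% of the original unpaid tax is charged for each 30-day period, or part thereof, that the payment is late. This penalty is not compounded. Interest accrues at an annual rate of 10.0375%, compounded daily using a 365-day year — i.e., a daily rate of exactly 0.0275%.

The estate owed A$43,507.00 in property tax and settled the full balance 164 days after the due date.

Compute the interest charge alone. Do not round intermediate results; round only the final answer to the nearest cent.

A$2,006.80

Interest: A$43,507.00 × ((1 + 0.000275)^164 − 1) = A$43,507.00 × 0.04612598… = A$2,006.8031…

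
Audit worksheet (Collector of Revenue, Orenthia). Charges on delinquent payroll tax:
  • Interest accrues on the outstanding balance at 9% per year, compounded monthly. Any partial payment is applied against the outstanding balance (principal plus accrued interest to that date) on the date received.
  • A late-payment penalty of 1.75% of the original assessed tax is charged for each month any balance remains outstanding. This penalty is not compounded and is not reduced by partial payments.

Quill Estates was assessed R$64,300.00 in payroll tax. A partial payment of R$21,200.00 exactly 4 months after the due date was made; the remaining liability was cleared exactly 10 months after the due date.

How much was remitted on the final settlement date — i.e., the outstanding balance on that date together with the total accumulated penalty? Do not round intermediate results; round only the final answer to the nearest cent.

Monthly rate = 9% ÷ 12 = 0.75%
Balance at month 4: R$64,300.0000 × (1 + 0.0075)^4 = R$66,250.8100…
After R$21,200.00 payment: R$66,250.8100… − R$21,200.00 = R$45,050.8100…
Balance at month 10: R$45,050.8100… × (1 + 0.0075)^6 = R$47,116.4903…
Penalty: 10 × 1.75% × R$64,300.00 = R$11,252.50
Final settlement = outstanding balance + penalty = R$47,116.4903… + R$11,252.50 = R$58,368.99

R$58,368.99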